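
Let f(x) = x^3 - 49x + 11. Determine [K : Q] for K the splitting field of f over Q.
[K : Q] = 6

By the rational root test, any rational root of the monic integer polynomial f(x) = x^3 - 49x + 11 must be an integer dividing the constant term 11, i.e. one of ±{1, 11}. Evaluating: f(1) = -37, f(-1) = 59, f(11) = 803, f(-11) = -781; none is 0, so f has no rational root and is therefore irreducible over Q (a cubic with no linear factor over a field is irreducible). For an irreducible cubic, the Galois group is A_3 or S_3 according as the discriminant disc(f) = -4a^3 - 27b^2 = -4·(-49)^3 - 27·(11)^2 = 467329 is or is not a square in Q. Here disc(f) = 467329 is not a perfect square in Q, so the Galois group of f over Q is not contained in A_3 and must be all of S_3. The splitting field has degree |S_3| = 6 over Q, so [K : Q] = 6.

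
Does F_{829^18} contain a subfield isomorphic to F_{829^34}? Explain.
No: F_{829^34} is not a subfield of F_{829^18}

F_{p^m} embeds in F_{p^n} iff m | n. Here 34 ∤ 18 (since 18 = 0·34 + 18 with remainder 18 ≠ 0), so F_{829^34} is not a subfield of F_{829^18}. Equivalently: if it were, the tower law would give 34 = [F_{829^34}:F_829] dividing [F_{829^18}:F_829] = 18, contradiction.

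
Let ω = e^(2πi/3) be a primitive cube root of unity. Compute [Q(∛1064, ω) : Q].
[Q(∛1064, ω) : Q] = 6

[Q(∛1064):Q] = 3 (min poly x^3 - 1064, irreducible since 1064 is not a perfect cube). [Q(ω):Q] = 2 (min poly x^2 + x + 1). Since Q(∛1064) ⊂ R and ω ∉ R, we have ω ∉ Q(∛1064), so x^2 + x + 1 remains irreducible over Q(∛1064) and [Q(∛1064, ω) : Q(∛1064)] = 2. By the tower law, [Q(∛1064, ω) : Q] = 3 · 2 = 6. (In fact Q(∛1064, ω) is the splitting field of x^3 - 1064 over Q.)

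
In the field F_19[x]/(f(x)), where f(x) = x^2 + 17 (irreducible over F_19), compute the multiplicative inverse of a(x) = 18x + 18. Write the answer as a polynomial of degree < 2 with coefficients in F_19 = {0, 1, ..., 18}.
a(x)^(-1) ≡ 18x + 1 (mod f(x))

Since f is irreducible over F_19, F_19[x]/(f) is a field and a(x) ≠ 0 has an inverse. Apply the extended Euclidean algorithm to f(x) and a(x) in F_19[x]: f(x) = (18x + 1)·a(x) + (18). The last nonzero remainder is the constant 18 = gcd(f, a) in F_19. Back-substituting through the division chain expresses 18 = s(x)·a(x) + t(x)·f(x) with s(x) ≡ x + 18 (mod f), so (x + 18)·a(x) ≡ 18 (mod f). Multiplying by 18^(-1) ≡ 18 in F_19 gives a(x)^(-1) ≡ 18·(x + 18) ≡ 18x + 1 (mod f). Check: (18x + 18)·(18x + 1) = x^2 + 18 ≡ 1 (mod x^2 + 17).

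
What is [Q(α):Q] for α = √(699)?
[Q(α):Q] = 2

[Q(α):Q] equals the degree of the minimal polynomial of α. Here α^2 = 699 and x^2 - 699 is irreducible (d = 699 is squarefree, ≠ 1, hence not a square), so deg(m_α) = 2. Thus [Q(α):Q] = 2.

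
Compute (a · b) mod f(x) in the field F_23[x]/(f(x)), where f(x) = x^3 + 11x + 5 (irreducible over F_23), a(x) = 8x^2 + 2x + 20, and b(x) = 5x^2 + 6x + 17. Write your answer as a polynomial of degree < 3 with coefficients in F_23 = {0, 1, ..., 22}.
a · b ≡ 15x^2 + 6x + 4 (mod f(x))

Multiply in F_23[x]: a(x)·b(x) = (8x^2 + 2x + 20)·(5x^2 + 6x + 17) = 17x^4 + 12x^3 + 18x^2 + 16x + 18. This has degree ≥ 3, so divide by f(x) over F_23: 17x^4 + 12x^3 + 18x^2 + 16x + 18 = (17x + 12)·(x^3 + 11x + 5) + (15x^2 + 6x + 4). Hence a·b ≡ 15x^2 + 6x + 4 (mod f). (F_23[x]/(f) is a field with 23^3 = 12167 elements since f is irreducible of degree 3.)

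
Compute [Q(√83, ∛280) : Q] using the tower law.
[Q(√83, ∛280) : Q] = 6

Let L = Q(√83, ∛280). Since Q(√83) ⊂ L and [Q(√83):Q] = 2, the tower law gives 2 | [L:Q]. Likewise Q(∛280) ⊂ L with [Q(∛280):Q] = 3 (because 280 is not a perfect cube), so 3 | [L:Q]. As gcd(2,3) = 1, [L:Q] is divisible by 6. Conversely L is generated over Q by √83 and ∛280, so [L:Q] ≤ 2·3 = 6. Therefore [Q(√83, ∛280) : Q] = 6.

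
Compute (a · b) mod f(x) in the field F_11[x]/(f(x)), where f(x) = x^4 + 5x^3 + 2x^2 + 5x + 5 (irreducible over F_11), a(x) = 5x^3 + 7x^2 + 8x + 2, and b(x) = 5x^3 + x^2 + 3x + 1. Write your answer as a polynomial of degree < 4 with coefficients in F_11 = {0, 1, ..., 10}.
a · b ≡ 5x^3 + 9x^2 + 3x + 6 (mod f(x))

Multiply in F_11[x]: a(x)·b(x) = (5x^3 + 7x^2 + 8x + 2)·(5x^3 + x^2 + 3x + 1) = 3x^6 + 7x^5 + 7x^4 + 3x + 2. This has degree ≥ 4, so divide by f(x) over F_11: 3x^6 + 7x^5 + 7x^4 + 3x + 2 = (3x^2 + 3x + 8)·(x^4 + 5x^3 + 2x^2 + 5x + 5) + (5x^3 + 9x^2 + 3x + 6). Hence a·b ≡ 5x^3 + 9x^2 + 3x + 6 (mod f). (F_11[x]/(f) is a field with 11^4 = 14641 elements since f is irreducible of degree 4.)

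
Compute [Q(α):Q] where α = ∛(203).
[Q(α):Q] = 3

The minimal polynomial of α is x^3 - 203, irreducible over Q since 203 is not a perfect cube (so x^3 - 203 has no rational root). Hence [Q(α):Q] = deg(m_α) = 3.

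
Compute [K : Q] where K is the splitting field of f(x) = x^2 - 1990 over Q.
[K : Q] = 2

f(x) = x^2 - 1990 factors as (x - √1990)(x + √1990). The splitting field is K = Q(√1990). Since 1990 is squarefree and > 1, it is not a perfect square, so x^2 - 1990 is irreducible over Q and [Q(√1990) : Q] = 2. Hence [K : Q] = 2.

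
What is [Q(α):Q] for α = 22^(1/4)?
[Q(α):Q] = 4

α is a root of x^4 - 22. By Eisenstein's criterion at the prime p = 2 (which divides the constant term 22 but p^2 = 4 does not, since 22 is squarefree), x^4 - 22 is irreducible over Q. Hence [Q(α):Q] = 4.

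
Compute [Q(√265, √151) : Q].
[Q(√265, √151) : Q] = 4

[Q(√265):Q] = 2 (min poly x^2 - 265, irreducible since 265 is squarefree > 1). For the top step, suppose √151 ∈ Q(√265), say √151 = c + d√265 with c, d ∈ Q. Squaring: 151 = c^2 + 265d^2 + 2cd√265. Since √265 ∉ Q this forces 2cd = 0. If d = 0 then √151 = c ∈ Q, contradicting 151 squarefree > 1. If c = 0 then 151 = 265d^2, so 265·151 = (265d)^2 is a perfect square in Q — but 265·151 = 40015 is not a perfect square (since 265 and 151 are distinct squarefree integers). Contradiction. Hence √151 ∉ Q(√265), so x^2 - 151 stays irreducible over Q(√265) and [Q(√265, √151) : Q(√265)] = 2. By the tower law, [Q(√265, √151) : Q] = 2 · 2 = 4.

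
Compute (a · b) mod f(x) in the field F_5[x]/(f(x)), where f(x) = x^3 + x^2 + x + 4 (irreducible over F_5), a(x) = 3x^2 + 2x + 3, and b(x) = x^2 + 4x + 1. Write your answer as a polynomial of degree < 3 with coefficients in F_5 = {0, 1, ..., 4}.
a · b ≡ x + 4 (mod f(x))

Multiply in F_5[x]: a(x)·b(x) = (3x^2 + 2x + 3)·(x^2 + 4x + 1) = 3x^4 + 4x^3 + 4x^2 + 4x + 3. This has degree ≥ 3, so divide by f(x) over F_5: 3x^4 + 4x^3 + 4x^2 + 4x + 3 = (3x + 1)·(x^3 + x^2 + x + 4) + (x + 4). Hence a·b ≡ x + 4 (mod f). (F_5[x]/(f) is a field with 5^3 = 125 elements since f is irreducible of degree 3.)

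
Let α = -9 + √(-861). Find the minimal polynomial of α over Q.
m_α(x) = x^2 + 18x + 942

From α + 9 = √(-861), squaring gives (α + 9)^2 = -861, i.e. α^2 + 18α + 81 = -861, so α^2 + 18α + 942 = 0. The discriminant of x^2 + 18x + 942 is (18)^2 - 4·(942) = 324 - 3768 = -3444, and 4·(-861) is not a perfect square in Q since -861 is squarefree and ≠ 1. Hence x^2 + 18x + 942 is irreducible over Q and is the minimal polynomial of α.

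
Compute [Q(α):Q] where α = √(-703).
[Q(α):Q] = 2

[Q(α):Q] equals the degree of the minimal polynomial of α. Here α^2 = -703 and x^2 + 703 is irreducible (d = -703 is squarefree, ≠ 1, hence not a square), so deg(m_α) = 2. Thus [Q(α):Q] = 2.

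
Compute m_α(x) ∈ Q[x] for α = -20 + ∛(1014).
m_α(x) = x^3 + 60x^2 + 1200x + 6986

Set β = α + 20 = ∛(1014), so β^3 = 1014. Then (α + 20)^3 - 1014 = 0, i.e. α is a root of g(x) = (x + 20)^3 - 1014 = x^3 + 60x^2 + 1200x + 6986. Since g(x) = h(x + 20) where h(x) = x^3 - 1014, and h is irreducible over Q (because 1014 is not a perfect cube, so h has no rational root, and a monic cubic with no rational root is irreducible), g is also irreducible (irreducibility is preserved under the substitution x → x + 20). Hence m_α(x) = x^3 + 60x^2 + 1200x + 6986.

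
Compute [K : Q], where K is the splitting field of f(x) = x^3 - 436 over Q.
[K : Q] = 6

The roots of x^3 - 436 are ∛436, ω∛436, ω^2∛436 where ω = e^(2πi/3) is a primitive cube root of unity, so K = Q(∛436, ω). Now [Q(∛436):Q] = 3 (since 436 is not a perfect cube, x^3 - 436 is irreducible) and [Q(ω):Q] = 2. Both 2 and 3 divide [K:Q], and [K:Q] ≤ 3·2 = 6, so [K:Q] = 6. (Equivalently: Q(∛436) ⊂ R but ω ∉ R, so [K : Q(∛436)] = 2.)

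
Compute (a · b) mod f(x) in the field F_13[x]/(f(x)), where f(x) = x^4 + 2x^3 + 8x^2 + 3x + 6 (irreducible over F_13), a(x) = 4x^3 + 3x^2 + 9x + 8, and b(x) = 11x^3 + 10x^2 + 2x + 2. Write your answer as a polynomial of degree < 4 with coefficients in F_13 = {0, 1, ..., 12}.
a · b ≡ 4x^3 + 3x + 8 (mod f(x))

Multiply in F_13[x]: a(x)·b(x) = (4x^3 + 3x^2 + 9x + 8)·(11x^3 + 10x^2 + 2x + 2) = 5x^6 + 8x^5 + 7x^4 + 10x^3 + 8x + 3. This has degree ≥ 4, so divide by f(x) over F_13: 5x^6 + 8x^5 + 7x^4 + 10x^3 + 8x + 3 = (5x^2 + 11x + 10)·(x^4 + 2x^3 + 8x^2 + 3x + 6) + (4x^3 + 3x + 8). Hence a·b ≡ 4x^3 + 3x + 8 (mod f). (F_13[x]/(f) is a field with 13^4 = 28561 elements since f is irreducible of degree 4.)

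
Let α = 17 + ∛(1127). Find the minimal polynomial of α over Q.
m_α(x) = x^3 - 51x^2 + 867x - 6040

Set β = α - 17 = ∛(1127), so β^3 = 1127. Then (α - 17)^3 - 1127 = 0, i.e. α is a root of g(x) = (x - 17)^3 - 1127 = x^3 - 51x^2 + 867x - 6040. Since g(x) = h(x - 17) where h(x) = x^3 - 1127, and h is irreducible over Q (because 1127 is not a perfect cube, so h has no rational root, and a monic cubic with no rational root is irreducible), g is also irreducible (irreducibility is preserved under the substitution x → x - 17). Hence m_α(x) = x^3 - 51x^2 + 867x - 6040.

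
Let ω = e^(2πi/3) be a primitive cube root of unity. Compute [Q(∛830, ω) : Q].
[Q(∛830, ω) : Q] = 6

[Q(∛830):Q] = 3 (min poly x^3 - 830, irreducible since 830 is not a perfect cube). [Q(ω):Q] = 2 (min poly x^2 + x + 1). Since Q(∛830) ⊂ R and ω ∉ R, we have ω ∉ Q(∛830), so x^2 + x + 1 remains irreducible over Q(∛830) and [Q(∛830, ω) : Q(∛830)] = 2. By the tower law, [Q(∛830, ω) : Q] = 3 · 2 = 6. (In fact Q(∛830, ω) is the splitting field of x^3 - 830 over Q.)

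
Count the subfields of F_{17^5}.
F_{17^5} has 2 subfields

The subfields of F_{p^n} are exactly the fields F_{p^d} for d | n (each is the fixed field of the unique index-d subgroup of Gal(F_{p^n}/F_p) ≅ Z/nZ). The divisors of n = 5 are {1, 5}, giving 2 subfields: F_{17^1}, F_{17^5}.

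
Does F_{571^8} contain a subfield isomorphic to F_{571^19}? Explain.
No: F_{571^19} is not a subfield of F_{571^8}

F_{p^m} embeds in F_{p^n} iff m | n. Here 19 ∤ 8 (since 8 = 0·19 + 8 with remainder 8 ≠ 0), so F_{571^19} is not a subfield of F_{571^8}. Equivalently: if it were, the tower law would give 19 = [F_{571^19}:F_571] dividing [F_{571^8}:F_571] = 8, contradiction.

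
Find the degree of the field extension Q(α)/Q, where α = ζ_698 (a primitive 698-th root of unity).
[Q(α):Q] = 348

The minimal polynomial of ζ_698 over Q is the 698-th cyclotomic polynomial Φ_698(x), which is irreducible over Q and has degree φ(698) = 348. Hence [Q(α):Q] = φ(698) = 348.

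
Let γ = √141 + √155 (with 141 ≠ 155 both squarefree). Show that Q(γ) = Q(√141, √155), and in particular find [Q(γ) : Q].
[Q(γ) : Q] = 4 (equivalently, Q(γ) = Q(√141, √155))

Obviously Q(γ) ⊆ Q(√141, √155), and [Q(√141, √155):Q] = 4 (since 141, 155 are distinct squarefree integers > 1 with 21855 not a perfect square). To show equality we compute the minimal polynomial of γ. From γ = √141 + √155: γ^2 = 141 + 2√(21855) + 155 = 296 + 2√(21855), so γ^2 - 296 = 2√(21855); squaring, (γ^2 - 296)^2 = 4·21855, i.e. γ^4 - 592γ^2 + 87616 - 87420 = 0, i.e. γ^4 - 592γ^2 + 196 = 0. So γ is a root of x^4 - 592x^2 + 196. This polynomial is irreducible over Q: it has no rational root (each ±√141 ± √155 is irrational), and any factorization into two quadratics over Q would force √(21855) ∈ Q (pairing opposite roots) or √141, √155 ∈ Q (other pairings), all impossible. Hence [Q(γ):Q] = 4 = [Q(√141, √155):Q], so Q(γ) = Q(√141, √155).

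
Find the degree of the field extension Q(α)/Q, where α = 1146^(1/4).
[Q(α):Q] = 4

α is a root of x^4 - 1146. By Eisenstein's criterion at the prime p = 2 (which divides the constant term 1146 but p^2 = 4 does not, since 1146 is squarefree), x^4 - 1146 is irreducible over Q. Hence [Q(α):Q] = 4.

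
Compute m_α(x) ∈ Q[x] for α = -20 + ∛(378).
m_α(x) = x^3 + 60x^2 + 1200x + 7622

Set β = α + 20 = ∛(378), so β^3 = 378. Then (α + 20)^3 - 378 = 0, i.e. α is a root of g(x) = (x + 20)^3 - 378 = x^3 + 60x^2 + 1200x + 7622. Since g(x) = h(x + 20) where h(x) = x^3 - 378, and h is irreducible over Q (because 378 is not a perfect cube, so h has no rational root, and a monic cubic with no rational root is irreducible), g is also irreducible (irreducibility is preserved under the substitution x → x + 20). Hence m_α(x) = x^3 + 60x^2 + 1200x + 7622.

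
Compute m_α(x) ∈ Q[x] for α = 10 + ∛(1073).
m_α(x) = x^3 - 30x^2 + 300x - 2073

Set β = α - 10 = ∛(1073), so β^3 = 1073. Then (α - 10)^3 - 1073 = 0, i.e. α is a root of g(x) = (x - 10)^3 - 1073 = x^3 - 30x^2 + 300x - 2073. Since g(x) = h(x - 10) where h(x) = x^3 - 1073, and h is irreducible over Q (because 1073 is not a perfect cube, so h has no rational root, and a monic cubic with no rational root is irreducible), g is also irreducible (irreducibility is preserved under the substitution x → x - 10). Hence m_α(x) = x^3 - 30x^2 + 300x - 2073.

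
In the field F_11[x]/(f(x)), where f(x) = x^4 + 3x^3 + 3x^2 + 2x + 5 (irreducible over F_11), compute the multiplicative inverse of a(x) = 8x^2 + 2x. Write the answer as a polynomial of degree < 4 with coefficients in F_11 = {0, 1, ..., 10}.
a(x)^(-1) ≡ 8x^3 + 3x^2 + 2x + 8 (mod f(x))

Since f is irreducible over F_11, F_11[x]/(f) is a field and a(x) ≠ 0 has an inverse. Apply the extended Euclidean algorithm to f(x) and a(x) in F_11[x]: f(x) = (7x^2 + 10)·a(x) + (4x + 5);  a(x) = (2x + 9)·(4x + 5) + (10). The last nonzero remainder is the constant 10 = gcd(f, a) in F_11. Back-substituting through the division chain expresses 10 = s(x)·a(x) + t(x)·f(x) with s(x) ≡ 3x^3 + 8x^2 + 9x + 3 (mod f), so (3x^3 + 8x^2 + 9x + 3)·a(x) ≡ 10 (mod f). Multiplying by 10^(-1) ≡ 10 in F_11 gives a(x)^(-1) ≡ 10·(3x^3 + 8x^2 + 9x + 3) ≡ 8x^3 + 3x^2 + 2x + 8 (mod f). Check: (8x^2 + 2x)·(8x^3 + 3x^2 + 2x + 8) = 9x^5 + 7x^4 + 2x^2 + 5x ≡ 1 (mod x^4 + 3x^3 + 3x^2 + 2x + 5).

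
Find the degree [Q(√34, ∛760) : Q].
[Q(√34, ∛760) : Q] = 6

Let L = Q(√34, ∛760). Since Q(√34) ⊂ L and [Q(√34):Q] = 2, the tower law gives 2 | [L:Q]. Likewise Q(∛760) ⊂ L with [Q(∛760):Q] = 3 (because 760 is not a perfect cube), so 3 | [L:Q]. As gcd(2,3) = 1, [L:Q] is divisible by 6. Conversely L is generated over Q by √34 and ∛760, so [L:Q] ≤ 2·3 = 6. Therefore [Q(√34, ∛760) : Q] = 6.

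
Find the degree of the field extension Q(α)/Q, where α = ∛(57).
[Q(α):Q] = 3

The minimal polynomial of α is x^3 - 57, irreducible over Q since 57 is not a perfect cube (so x^3 - 57 has no rational root). Hence [Q(α):Q] = deg(m_α) = 3.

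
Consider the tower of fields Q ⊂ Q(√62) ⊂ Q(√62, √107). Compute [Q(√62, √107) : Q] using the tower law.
[Q(√62, √107) : Q] = 4

[Q(√62):Q] = 2 (min poly x^2 - 62, irreducible since 62 is squarefree > 1). For the top step, suppose √107 ∈ Q(√62), say √107 = c + d√62 with c, d ∈ Q. Squaring: 107 = c^2 + 62d^2 + 2cd√62. Since √62 ∉ Q this forces 2cd = 0. If d = 0 then √107 = c ∈ Q, contradicting 107 squarefree > 1. If c = 0 then 107 = 62d^2, so 62·107 = (62d)^2 is a perfect square in Q — but 62·107 = 6634 is not a perfect square (since 62 and 107 are distinct squarefree integers). Contradiction. Hence √107 ∉ Q(√62), so x^2 - 107 stays irreducible over Q(√62) and [Q(√62, √107) : Q(√62)] = 2. By the tower law, [Q(√62, √107) : Q] = 2 · 2 = 4.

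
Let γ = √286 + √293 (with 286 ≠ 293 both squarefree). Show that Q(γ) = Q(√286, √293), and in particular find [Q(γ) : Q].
[Q(γ) : Q] = 4 (equivalently, Q(γ) = Q(√286, √293))

Obviously Q(γ) ⊆ Q(√286, √293), and [Q(√286, √293):Q] = 4 (since 286, 293 are distinct squarefree integers > 1 with 83798 not a perfect square). To show equality we compute the minimal polynomial of γ. From γ = √286 + √293: γ^2 = 286 + 2√(83798) + 293 = 579 + 2√(83798), so γ^2 - 579 = 2√(83798); squaring, (γ^2 - 579)^2 = 4·83798, i.e. γ^4 - 1158γ^2 + 335241 - 335192 = 0, i.e. γ^4 - 1158γ^2 + 49 = 0. So γ is a root of x^4 - 1158x^2 + 49. This polynomial is irreducible over Q: it has no rational root (each ±√286 ± √293 is irrational), and any factorization into two quadratics over Q would force √(83798) ∈ Q (pairing opposite roots) or √286, √293 ∈ Q (other pairings), all impossible. Hence [Q(γ):Q] = 4 = [Q(√286, √293):Q], so Q(γ) = Q(√286, √293).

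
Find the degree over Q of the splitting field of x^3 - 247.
[K : Q] = 6

The roots of x^3 - 247 are ∛247, ω∛247, ω^2∛247 where ω = e^(2πi/3) is a primitive cube root of unity, so K = Q(∛247, ω). Now [Q(∛247):Q] = 3 (since 247 is not a perfect cube, x^3 - 247 is irreducible) and [Q(ω):Q] = 2. Both 2 and 3 divide [K:Q], and [K:Q] ≤ 3·2 = 6, so [K:Q] = 6. (Equivalently: Q(∛247) ⊂ R but ω ∉ R, so [K : Q(∛247)] = 2.)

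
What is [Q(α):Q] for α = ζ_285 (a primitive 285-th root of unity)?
[Q(α):Q] = 144

The minimal polynomial of ζ_285 over Q is the 285-th cyclotomic polynomial Φ_285(x), which is irreducible over Q and has degree φ(285) = 144. Hence [Q(α):Q] = φ(285) = 144.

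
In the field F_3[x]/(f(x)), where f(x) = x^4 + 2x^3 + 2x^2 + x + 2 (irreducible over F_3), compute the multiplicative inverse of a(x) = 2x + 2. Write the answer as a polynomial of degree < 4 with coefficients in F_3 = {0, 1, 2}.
a(x)^(-1) ≡ 2x^3 + 2x^2 + 2x (mod f(x))

Since f is irreducible over F_3, F_3[x]/(f) is a field and a(x) ≠ 0 has an inverse. Apply the extended Euclidean algorithm to f(x) and a(x) in F_3[x]: f(x) = (2x^3 + 2x^2 + 2x)·a(x) + (2). The last nonzero remainder is the constant 2 = gcd(f, a) in F_3. Back-substituting through the division chain expresses 2 = s(x)·a(x) + t(x)·f(x) with s(x) ≡ x^3 + x^2 + x (mod f), so (x^3 + x^2 + x)·a(x) ≡ 2 (mod f). Multiplying by 2^(-1) ≡ 2 in F_3 gives a(x)^(-1) ≡ 2·(x^3 + x^2 + x) ≡ 2x^3 + 2x^2 + 2x (mod f). Check: (2x + 2)·(2x^3 + 2x^2 + 2x) = x^4 + 2x^3 + 2x^2 + x ≡ 1 (mod x^4 + 2x^3 + 2x^2 + x + 2).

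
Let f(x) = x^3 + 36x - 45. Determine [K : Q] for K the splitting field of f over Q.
[K : Q] = 6

By the rational root test, any rational root of the monic integer polynomial f(x) = x^3 + 36x - 45 must be an integer dividing the constant term -45, i.e. one of ±{1, 3, 5, 9, 15, 45}. Evaluating: f(1) = -8, f(-1) = -82, f(3) = 90, f(-3) = -180, f(5) = 260, f(-5) = -350, f(9) = 1008, f(-9) = -1098, f(15) = 3870, f(-15) = -3960, f(45) = 92700, f(-45) = -92790; none is 0, so f has no rational root and is therefore irreducible over Q (a cubic with no linear factor over a field is irreducible). For an irreducible cubic, the Galois group is A_3 or S_3 according as the discriminant disc(f) = -4a^3 - 27b^2 = -4·(36)^3 - 27·(-45)^2 = -241299 is or is not a square in Q. Here disc(f) = -241299 is not a perfect square in Q, so the Galois group of f over Q is not contained in A_3 and must be all of S_3. The splitting field has degree |S_3| = 6 over Q, so [K : Q] = 6.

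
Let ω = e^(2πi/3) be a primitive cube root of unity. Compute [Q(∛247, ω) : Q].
[Q(∛247, ω) : Q] = 6

[Q(∛247):Q] = 3 (min poly x^3 - 247, irreducible since 247 is not a perfect cube). [Q(ω):Q] = 2 (min poly x^2 + x + 1). Since Q(∛247) ⊂ R and ω ∉ R, we have ω ∉ Q(∛247), so x^2 + x + 1 remains irreducible over Q(∛247) and [Q(∛247, ω) : Q(∛247)] = 2. By the tower law, [Q(∛247, ω) : Q] = 3 · 2 = 6. (In fact Q(∛247, ω) is the splitting field of x^3 - 247 over Q.)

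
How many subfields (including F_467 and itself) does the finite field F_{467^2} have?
F_{467^2} has 2 subfields

The subfields of F_{p^n} are exactly the fields F_{p^d} for d | n (each is the fixed field of the unique index-d subgroup of Gal(F_{p^n}/F_p) ≅ Z/nZ). The divisors of n = 2 are {1, 2}, giving 2 subfields: F_{467^1}, F_{467^2}.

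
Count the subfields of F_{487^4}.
F_{487^4} has 3 subfields

The subfields of F_{p^n} are exactly the fields F_{p^d} for d | n (each is the fixed field of the unique index-d subgroup of Gal(F_{p^n}/F_p) ≅ Z/nZ). The divisors of n = 4 are {1, 2, 4}, giving 3 subfields: F_{487^1}, F_{487^2}, F_{487^4}.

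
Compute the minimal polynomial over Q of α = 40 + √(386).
m_α(x) = x^2 - 80x + 1214

From α - 40 = √(386), squaring gives (α - 40)^2 = 386, i.e. α^2 - 80α + 1600 = 386, so α^2 - 80α + 1214 = 0. The discriminant of x^2 - 80x + 1214 is (-80)^2 - 4·(1214) = 6400 - 4856 = 1544, and 4·(386) is not a perfect square in Q since 386 is squarefree and ≠ 1. Hence x^2 - 80x + 1214 is irreducible over Q and is the minimal polynomial of α.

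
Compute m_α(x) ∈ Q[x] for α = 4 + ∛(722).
m_α(x) = x^3 - 12x^2 + 48x - 786

Set β = α - 4 = ∛(722), so β^3 = 722. Then (α - 4)^3 - 722 = 0, i.e. α is a root of g(x) = (x - 4)^3 - 722 = x^3 - 12x^2 + 48x - 786. Since g(x) = h(x - 4) where h(x) = x^3 - 722, and h is irreducible over Q (because 722 is not a perfect cube, so h has no rational root, and a monic cubic with no rational root is irreducible), g is also irreducible (irreducibility is preserved under the substitution x → x - 4). Hence m_α(x) = x^3 - 12x^2 + 48x - 786.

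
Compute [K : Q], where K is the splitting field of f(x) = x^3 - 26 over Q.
[K : Q] = 6

The roots of x^3 - 26 are ∛26, ω∛26, ω^2∛26 where ω = e^(2πi/3) is a primitive cube root of unity, so K = Q(∛26, ω). Now [Q(∛26):Q] = 3 (since 26 is not a perfect cube, x^3 - 26 is irreducible) and [Q(ω):Q] = 2. Both 2 and 3 divide [K:Q], and [K:Q] ≤ 3·2 = 6, so [K:Q] = 6. (Equivalently: Q(∛26) ⊂ R but ω ∉ R, so [K : Q(∛26)] = 2.)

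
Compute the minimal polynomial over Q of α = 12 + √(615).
m_α(x) = x^2 - 24x - 471

From α - 12 = √(615), squaring gives (α - 12)^2 = 615, i.e. α^2 - 24α + 144 = 615, so α^2 - 24α - 471 = 0. The discriminant of x^2 - 24x - 471 is (-24)^2 - 4·(-471) = 576 + 1884 = 2460, and 4·(615) is not a perfect square in Q since 615 is squarefree and ≠ 1. Hence x^2 - 24x - 471 is irreducible over Q and is the minimal polynomial of α.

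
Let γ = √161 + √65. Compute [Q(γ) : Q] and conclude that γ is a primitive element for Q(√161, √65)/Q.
[Q(γ) : Q] = 4 (equivalently, Q(γ) = Q(√161, √65))

Obviously Q(γ) ⊆ Q(√161, √65), and [Q(√161, √65):Q] = 4 (since 161, 65 are distinct squarefree integers > 1 with 10465 not a perfect square). To show equality we compute the minimal polynomial of γ. From γ = √161 + √65: γ^2 = 161 + 2√(10465) + 65 = 226 + 2√(10465), so γ^2 - 226 = 2√(10465); squaring, (γ^2 - 226)^2 = 4·10465, i.e. γ^4 - 452γ^2 + 51076 - 41860 = 0, i.e. γ^4 - 452γ^2 + 9216 = 0. So γ is a root of x^4 - 452x^2 + 9216. This polynomial is irreducible over Q: it has no rational root (each ±√161 ± √65 is irrational), and any factorization into two quadratics over Q would force √(10465) ∈ Q (pairing opposite roots) or √161, √65 ∈ Q (other pairings), all impossible. Hence [Q(γ):Q] = 4 = [Q(√161, √65):Q], so Q(γ) = Q(√161, √65).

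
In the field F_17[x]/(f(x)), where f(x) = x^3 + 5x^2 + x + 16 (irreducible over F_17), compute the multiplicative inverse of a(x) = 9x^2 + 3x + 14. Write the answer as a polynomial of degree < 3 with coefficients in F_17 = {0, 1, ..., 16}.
a(x)^(-1) ≡ 10x^2 + 7x + 11 (mod f(x))

Since f is irreducible over F_17, F_17[x]/(f) is a field and a(x) ≠ 0 has an inverse. Apply the extended Euclidean algorithm to f(x) and a(x) in F_17[x]: f(x) = (2x + 15)·a(x) + (13x + 10);  a(x) = (2x)·(13x + 10) + (14). The last nonzero remainder is the constant 14 = gcd(f, a) in F_17. Back-substituting through the division chain expresses 14 = s(x)·a(x) + t(x)·f(x) with s(x) ≡ 4x^2 + 13x + 1 (mod f), so (4x^2 + 13x + 1)·a(x) ≡ 14 (mod f). Multiplying by 14^(-1) ≡ 11 in F_17 gives a(x)^(-1) ≡ 11·(4x^2 + 13x + 1) ≡ 10x^2 + 7x + 11 (mod f). Check: (9x^2 + 3x + 14)·(10x^2 + 7x + 11) = 5x^4 + 8x^3 + 5x^2 + 12x + 1 ≡ 1 (mod x^3 + 5x^2 + x + 16).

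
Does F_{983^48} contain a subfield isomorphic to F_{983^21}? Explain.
No: F_{983^21} is not a subfield of F_{983^48}

F_{p^m} embeds in F_{p^n} iff m | n. Here 21 ∤ 48 (since 48 = 2·21 + 6 with remainder 6 ≠ 0), so F_{983^21} is not a subfield of F_{983^48}. Equivalently: if it were, the tower law would give 21 = [F_{983^21}:F_983] dividing [F_{983^48}:F_983] = 48, contradiction.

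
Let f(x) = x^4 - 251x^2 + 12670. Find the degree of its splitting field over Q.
[K : Q] = 4

Solving the quadratic in x^2: x^2 = (251 ± √(251^2 - 4·12670))/2 = (251 ± √12321)/2 = (251 ± 111)/2, giving x^2 = 70 or x^2 = 181. So f(x) = (x^2 - 70)(x^2 - 181) and the roots of f are ±√70, ±√181. Hence the splitting field is K = Q(√70, √181). Since 70 and 181 are distinct squarefree integers > 1, their product 12670 is not a perfect square, so √181 ∉ Q(√70). By the tower law [K:Q] = [Q(√70,√181):Q(√70)] · [Q(√70):Q] = 2 · 2 = 4.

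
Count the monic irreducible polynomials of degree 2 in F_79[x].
There are 3081 monic irreducible polynomials of degree 2 over F_79

Each element of F_{79^2} that lies in no proper subfield is a root of exactly one monic irreducible of degree 2 over F_79, and each such polynomial has 2 distinct roots in F_{79^2}. By Möbius inversion the count is N_79(2) = (1/2) Σ_{d|2} μ(2/d) · 79^d = (1/2)(μ(2)·79^1 + μ(1)·79^2) = 6162/2 = 3081.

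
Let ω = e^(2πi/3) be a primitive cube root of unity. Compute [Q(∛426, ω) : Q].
[Q(∛426, ω) : Q] = 6

[Q(∛426):Q] = 3 (min poly x^3 - 426, irreducible since 426 is not a perfect cube). [Q(ω):Q] = 2 (min poly x^2 + x + 1). Since Q(∛426) ⊂ R and ω ∉ R, we have ω ∉ Q(∛426), so x^2 + x + 1 remains irreducible over Q(∛426) and [Q(∛426, ω) : Q(∛426)] = 2. By the tower law, [Q(∛426, ω) : Q] = 3 · 2 = 6. (In fact Q(∛426, ω) is the splitting field of x^3 - 426 over Q.)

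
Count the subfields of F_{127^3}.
F_{127^3} has 2 subfields

The subfields of F_{p^n} are exactly the fields F_{p^d} for d | n (each is the fixed field of the unique index-d subgroup of Gal(F_{p^n}/F_p) ≅ Z/nZ). The divisors of n = 3 are {1, 3}, giving 2 subfields: F_{127^1}, F_{127^3}.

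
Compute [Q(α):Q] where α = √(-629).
[Q(α):Q] = 2

[Q(α):Q] equals the degree of the minimal polynomial of α. Here α^2 = -629 and x^2 + 629 is irreducible (d = -629 is squarefree, ≠ 1, hence not a square), so deg(m_α) = 2. Thus [Q(α):Q] = 2.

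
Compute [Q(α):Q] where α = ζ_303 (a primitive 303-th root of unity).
[Q(α):Q] = 200

The minimal polynomial of ζ_303 over Q is the 303-th cyclotomic polynomial Φ_303(x), which is irreducible over Q and has degree φ(303) = 200. Hence [Q(α):Q] = φ(303) = 200.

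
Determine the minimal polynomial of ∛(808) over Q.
m_α(x) = x^3 - 808

α satisfies α^3 = 808, so x^3 - 808 annihilates α. By the rational root test, a rational root p/q (in lowest terms) of x^3 - 808 would satisfy p^3 = 808 q^3, forcing q = 1 and p^3 = 808; but 808 is not a perfect cube, contradiction. A monic cubic over Q with no rational root is irreducible (any nontrivial factorization would include a linear factor). Hence x^3 - 808 is the minimal polynomial of α, and in particular [Q(α):Q] = 3.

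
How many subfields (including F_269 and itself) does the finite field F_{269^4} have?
F_{269^4} has 3 subfields

The subfields of F_{p^n} are exactly the fields F_{p^d} for d | n (each is the fixed field of the unique index-d subgroup of Gal(F_{p^n}/F_p) ≅ Z/nZ). The divisors of n = 4 are {1, 2, 4}, giving 3 subfields: F_{269^1}, F_{269^2}, F_{269^4}.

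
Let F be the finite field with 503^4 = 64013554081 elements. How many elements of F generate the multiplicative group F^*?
There are φ(64013554080) = 14572800000 primitive elements

F_q^* is cyclic of order q - 1 = 64013554080. A cyclic group of order m has exactly φ(m) generators. Here m = 64013554080 = 2^5 · 3^2 · 5 · 7 · 251 · 25301, so the number of primitive elements is φ(64013554080) = 14572800000.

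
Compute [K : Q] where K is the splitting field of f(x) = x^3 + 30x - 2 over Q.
[K : Q] = 6

By the rational root test, any rational root of the monic integer polynomial f(x) = x^3 + 30x - 2 must be an integer dividing the constant term -2, i.e. one of ±{1, 2}. Evaluating: f(1) = 29, f(-1) = -33, f(2) = 66, f(-2) = -70; none is 0, so f has no rational root and is therefore irreducible over Q (a cubic with no linear factor over a field is irreducible). For an irreducible cubic, the Galois group is A_3 or S_3 according as the discriminant disc(f) = -4a^3 - 27b^2 = -4·(30)^3 - 27·(-2)^2 = -108108 is or is not a square in Q. Here disc(f) = -108108 is not a perfect square in Q, so the Galois group of f over Q is not contained in A_3 and must be all of S_3. The splitting field has degree |S_3| = 6 over Q, so [K : Q] = 6.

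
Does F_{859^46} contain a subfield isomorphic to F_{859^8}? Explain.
No: F_{859^8} is not a subfield of F_{859^46}

F_{p^m} embeds in F_{p^n} iff m | n. Here 8 ∤ 46 (since 46 = 5·8 + 6 with remainder 6 ≠ 0), so F_{859^8} is not a subfield of F_{859^46}. Equivalently: if it were, the tower law would give 8 = [F_{859^8}:F_859] dividing [F_{859^46}:F_859] = 46, contradiction.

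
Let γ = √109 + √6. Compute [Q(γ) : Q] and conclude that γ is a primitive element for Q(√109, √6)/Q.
[Q(γ) : Q] = 4 (equivalently, Q(γ) = Q(√109, √6))

Obviously Q(γ) ⊆ Q(√109, √6), and [Q(√109, √6):Q] = 4 (since 109, 6 are distinct squarefree integers > 1 with 654 not a perfect square). To show equality we compute the minimal polynomial of γ. From γ = √109 + √6: γ^2 = 109 + 2√(654) + 6 = 115 + 2√(654), so γ^2 - 115 = 2√(654); squaring, (γ^2 - 115)^2 = 4·654, i.e. γ^4 - 230γ^2 + 13225 - 2616 = 0, i.e. γ^4 - 230γ^2 + 10609 = 0. So γ is a root of x^4 - 230x^2 + 10609. This polynomial is irreducible over Q: it has no rational root (each ±√109 ± √6 is irrational), and any factorization into two quadratics over Q would force √(654) ∈ Q (pairing opposite roots) or √109, √6 ∈ Q (other pairings), all impossible. Hence [Q(γ):Q] = 4 = [Q(√109, √6):Q], so Q(γ) = Q(√109, √6).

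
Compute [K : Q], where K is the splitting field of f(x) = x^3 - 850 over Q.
[K : Q] = 6

The roots of x^3 - 850 are ∛850, ω∛850, ω^2∛850 where ω = e^(2πi/3) is a primitive cube root of unity, so K = Q(∛850, ω). Now [Q(∛850):Q] = 3 (since 850 is not a perfect cube, x^3 - 850 is irreducible) and [Q(ω):Q] = 2. Both 2 and 3 divide [K:Q], and [K:Q] ≤ 3·2 = 6, so [K:Q] = 6. (Equivalently: Q(∛850) ⊂ R but ω ∉ R, so [K : Q(∛850)] = 2.)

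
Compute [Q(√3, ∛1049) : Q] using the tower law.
[Q(√3, ∛1049) : Q] = 6

Let L = Q(√3, ∛1049). Since Q(√3) ⊂ L and [Q(√3):Q] = 2, the tower law gives 2 | [L:Q]. Likewise Q(∛1049) ⊂ L with [Q(∛1049):Q] = 3 (because 1049 is not a perfect cube), so 3 | [L:Q]. As gcd(2,3) = 1, [L:Q] is divisible by 6. Conversely L is generated over Q by √3 and ∛1049, so [L:Q] ≤ 2·3 = 6. Therefore [Q(√3, ∛1049) : Q] = 6.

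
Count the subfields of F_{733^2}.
F_{733^2} has 2 subfields

The subfields of F_{p^n} are exactly the fields F_{p^d} for d | n (each is the fixed field of the unique index-d subgroup of Gal(F_{p^n}/F_p) ≅ Z/nZ). The divisors of n = 2 are {1, 2}, giving 2 subfields: F_{733^1}, F_{733^2}.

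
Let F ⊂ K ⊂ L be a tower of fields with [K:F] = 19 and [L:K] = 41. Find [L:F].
[L:F] = 779

The tower law says that for any tower of field extensions F ⊂ K ⊂ L with finite degrees, [L:F] = [L:K] · [K:F]. Here this gives [L:F] = 41 · 19 = 779.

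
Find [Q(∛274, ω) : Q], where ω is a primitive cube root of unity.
[Q(∛274, ω) : Q] = 6

[Q(∛274):Q] = 3 (min poly x^3 - 274, irreducible since 274 is not a perfect cube). [Q(ω):Q] = 2 (min poly x^2 + x + 1). Since Q(∛274) ⊂ R and ω ∉ R, we have ω ∉ Q(∛274), so x^2 + x + 1 remains irreducible over Q(∛274) and [Q(∛274, ω) : Q(∛274)] = 2. By the tower law, [Q(∛274, ω) : Q] = 3 · 2 = 6. (In fact Q(∛274, ω) is the splitting field of x^3 - 274 over Q.)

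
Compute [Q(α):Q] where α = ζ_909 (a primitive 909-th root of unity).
[Q(α):Q] = 600

The minimal polynomial of ζ_909 over Q is the 909-th cyclotomic polynomial Φ_909(x), which is irreducible over Q and has degree φ(909) = 600. Hence [Q(α):Q] = φ(909) = 600.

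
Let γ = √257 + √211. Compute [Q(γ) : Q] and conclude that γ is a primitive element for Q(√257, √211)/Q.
[Q(γ) : Q] = 4 (equivalently, Q(γ) = Q(√257, √211))

Obviously Q(γ) ⊆ Q(√257, √211), and [Q(√257, √211):Q] = 4 (since 257, 211 are distinct squarefree integers > 1 with 54227 not a perfect square). To show equality we compute the minimal polynomial of γ. From γ = √257 + √211: γ^2 = 257 + 2√(54227) + 211 = 468 + 2√(54227), so γ^2 - 468 = 2√(54227); squaring, (γ^2 - 468)^2 = 4·54227, i.e. γ^4 - 936γ^2 + 219024 - 216908 = 0, i.e. γ^4 - 936γ^2 + 2116 = 0. So γ is a root of x^4 - 936x^2 + 2116. This polynomial is irreducible over Q: it has no rational root (each ±√257 ± √211 is irrational), and any factorization into two quadratics over Q would force √(54227) ∈ Q (pairing opposite roots) or √257, √211 ∈ Q (other pairings), all impossible. Hence [Q(γ):Q] = 4 = [Q(√257, √211):Q], so Q(γ) = Q(√257, √211).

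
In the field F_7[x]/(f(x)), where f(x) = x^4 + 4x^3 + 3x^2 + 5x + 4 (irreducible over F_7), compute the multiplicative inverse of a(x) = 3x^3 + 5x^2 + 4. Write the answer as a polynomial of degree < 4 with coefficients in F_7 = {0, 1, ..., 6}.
a(x)^(-1) ≡ x^3 + 2x^2 (mod f(x))

Since f is irreducible over F_7, F_7[x]/(f) is a field and a(x) ≠ 0 has an inverse. Apply the extended Euclidean algorithm to f(x) and a(x) in F_7[x]: f(x) = (5x)·a(x) + (3x^2 + 6x + 4);  a(x) = (x + 2)·(3x^2 + 6x + 4) + (5x + 3);  (3x^2 + 6x + 4) = (2x)·(5x + 3) + (4). The last nonzero remainder is the constant 4 = gcd(f, a) in F_7. Back-substituting through the division chain expresses 4 = s(x)·a(x) + t(x)·f(x) with s(x) ≡ 4x^3 + x^2 (mod f), so (4x^3 + x^2)·a(x) ≡ 4 (mod f). Multiplying by 4^(-1) ≡ 2 in F_7 gives a(x)^(-1) ≡ 2·(4x^3 + x^2) ≡ x^3 + 2x^2 (mod f). Check: (3x^3 + 5x^2 + 4)·(x^3 + 2x^2) = 3x^6 + 4x^5 + 3x^4 + 4x^3 + x^2 ≡ 1 (mod x^4 + 4x^3 + 3x^2 + 5x + 4).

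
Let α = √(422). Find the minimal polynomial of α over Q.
m_α(x) = x^2 - 422

α satisfies α^2 - 422 = 0, so x^2 - 422 annihilates α. Since d = 422 is squarefree and ≠ 1, it is not a perfect square in Q, so x^2 - 422 has no rational root and is therefore irreducible over Q (a degree-2 polynomial over a field is irreducible iff it has no root). Hence m_α(x) = x^2 - 422.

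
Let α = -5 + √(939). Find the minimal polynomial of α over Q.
m_α(x) = x^2 + 10x - 914

From α + 5 = √(939), squaring gives (α + 5)^2 = 939, i.e. α^2 + 10α + 25 = 939, so α^2 + 10α - 914 = 0. The discriminant of x^2 + 10x - 914 is (10)^2 - 4·(-914) = 100 + 3656 = 3756, and 4·(939) is not a perfect square in Q since 939 is squarefree and ≠ 1. Hence x^2 + 10x - 914 is irreducible over Q and is the minimal polynomial of α.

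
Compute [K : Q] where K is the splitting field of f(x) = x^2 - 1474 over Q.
[K : Q] = 2

f(x) = x^2 - 1474 factors as (x - √1474)(x + √1474). The splitting field is K = Q(√1474). Since 1474 is squarefree and > 1, it is not a perfect square, so x^2 - 1474 is irreducible over Q and [Q(√1474) : Q] = 2. Hence [K : Q] = 2.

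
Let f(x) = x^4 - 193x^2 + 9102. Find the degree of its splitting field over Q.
[K : Q] = 4

Solving the quadratic in x^2: x^2 = (193 ± √(193^2 - 4·9102))/2 = (193 ± √841)/2 = (193 ± 29)/2, giving x^2 = 111 or x^2 = 82. So f(x) = (x^2 - 111)(x^2 - 82) and the roots of f are ±√111, ±√82. Hence the splitting field is K = Q(√111, √82). Since 111 and 82 are distinct squarefree integers > 1, their product 9102 is not a perfect square, so √82 ∉ Q(√111). By the tower law [K:Q] = [Q(√111,√82):Q(√111)] · [Q(√111):Q] = 2 · 2 = 4.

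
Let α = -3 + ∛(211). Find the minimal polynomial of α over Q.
m_α(x) = x^3 + 9x^2 + 27x - 184

Set β = α + 3 = ∛(211), so β^3 = 211. Then (α + 3)^3 - 211 = 0, i.e. α is a root of g(x) = (x + 3)^3 - 211 = x^3 + 9x^2 + 27x - 184. Since g(x) = h(x + 3) where h(x) = x^3 - 211, and h is irreducible over Q (because 211 is not a perfect cube, so h has no rational root, and a monic cubic with no rational root is irreducible), g is also irreducible (irreducibility is preserved under the substitution x → x + 3). Hence m_α(x) = x^3 + 9x^2 + 27x - 184.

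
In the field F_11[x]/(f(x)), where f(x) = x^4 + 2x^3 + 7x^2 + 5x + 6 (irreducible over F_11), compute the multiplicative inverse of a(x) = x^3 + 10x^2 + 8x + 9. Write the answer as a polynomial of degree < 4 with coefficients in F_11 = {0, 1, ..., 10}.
a(x)^(-1) ≡ 9x^3 + 9x^2 + 8x + 5 (mod f(x))

Since f is irreducible over F_11, F_11[x]/(f) is a field and a(x) ≠ 0 has an inverse. Apply the extended Euclidean algorithm to f(x) and a(x) in F_11[x]: f(x) = (x + 3)·a(x) + (2x^2 + 5x + 1);  a(x) = (6x + 1)·(2x^2 + 5x + 1) + (8x + 8);  (2x^2 + 5x + 1) = (3x + 10)·(8x + 8) + (9). The last nonzero remainder is the constant 9 = gcd(f, a) in F_11. Back-substituting through the division chain expresses 9 = s(x)·a(x) + t(x)·f(x) with s(x) ≡ 4x^3 + 4x^2 + 6x + 1 (mod f), so (4x^3 + 4x^2 + 6x + 1)·a(x) ≡ 9 (mod f). Multiplying by 9^(-1) ≡ 5 in F_11 gives a(x)^(-1) ≡ 5·(4x^3 + 4x^2 + 6x + 1) ≡ 9x^3 + 9x^2 + 8x + 5 (mod f). Check: (x^3 + 10x^2 + 8x + 9)·(9x^3 + 9x^2 + 8x + 5) = 9x^6 + 5x^4 + 7x^3 + 8x^2 + 2x + 1 ≡ 1 (mod x^4 + 2x^3 + 7x^2 + 5x + 6).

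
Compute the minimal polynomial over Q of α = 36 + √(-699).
m_α(x) = x^2 - 72x + 1995

From α - 36 = √(-699), squaring gives (α - 36)^2 = -699, i.e. α^2 - 72α + 1296 = -699, so α^2 - 72α + 1995 = 0. The discriminant of x^2 - 72x + 1995 is (-72)^2 - 4·(1995) = 5184 - 7980 = -2796, and 4·(-699) is not a perfect square in Q since -699 is squarefree and ≠ 1. Hence x^2 - 72x + 1995 is irreducible over Q and is the minimal polynomial of α.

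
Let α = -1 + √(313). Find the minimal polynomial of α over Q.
m_α(x) = x^2 + 2x - 312

From α + 1 = √(313), squaring gives (α + 1)^2 = 313, i.e. α^2 + 2α + 1 = 313, so α^2 + 2α - 312 = 0. The discriminant of x^2 + 2x - 312 is (2)^2 - 4·(-312) = 4 + 1248 = 1252, and 4·(313) is not a perfect square in Q since 313 is squarefree and ≠ 1. Hence x^2 + 2x - 312 is irreducible over Q and is the minimal polynomial of α.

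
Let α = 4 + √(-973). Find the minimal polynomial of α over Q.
m_α(x) = x^2 - 8x + 989

From α - 4 = √(-973), squaring gives (α - 4)^2 = -973, i.e. α^2 - 8α + 16 = -973, so α^2 - 8α + 989 = 0. The discriminant of x^2 - 8x + 989 is (-8)^2 - 4·(989) = 64 - 3956 = -3892, and 4·(-973) is not a perfect square in Q since -973 is squarefree and ≠ 1. Hence x^2 - 8x + 989 is irreducible over Q and is the minimal polynomial of α.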